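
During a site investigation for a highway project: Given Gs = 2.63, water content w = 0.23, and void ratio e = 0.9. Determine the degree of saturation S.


Using S = Gs * w / e
S = 2.63 * 0.23 / 0.9
S = 0.6721


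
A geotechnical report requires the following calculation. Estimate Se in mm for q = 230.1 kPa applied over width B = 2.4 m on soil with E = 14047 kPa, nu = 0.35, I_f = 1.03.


Using Se = q * B * (1 - nu^2) * I_f / E
1 - nu^2 = 1 - 0.35^2 = 0.8775
Se = 230.1 * 2.4 * 0.8775 * 1.03 / 14047
Se = 0.035533 m
Convert to mm: Se = 0.035533 * 1000 = 35.533 mm


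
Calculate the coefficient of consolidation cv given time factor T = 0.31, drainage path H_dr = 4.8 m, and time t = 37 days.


Using cv = T * H_dr^2 / t
H_dr^2 = 4.8^2 = 23.04
cv = 0.31 * 23.04 / 37
cv = 0.19304 m^2/day


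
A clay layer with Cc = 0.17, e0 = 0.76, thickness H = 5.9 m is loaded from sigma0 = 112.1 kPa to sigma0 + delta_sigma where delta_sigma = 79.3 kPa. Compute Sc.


Using Sc = Cc * H / (1 + e0) * log10((sigma0 + delta_sigma) / sigma0)
Stress ratio = (112.1 + 79.3) / 112.1 = 1.7074
log10(1.7074) = 0.232336
Cc * H / (1 + e0) = 0.17 * 5.9 / (1 + 0.76) = 0.569886
Sc = 0.569886 * 0.232336
Sc = 0.1324 m


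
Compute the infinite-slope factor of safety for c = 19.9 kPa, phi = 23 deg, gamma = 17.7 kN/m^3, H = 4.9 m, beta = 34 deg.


Result: 1.124

Derivation:
Using Fs = c / (gamma*H*sin(beta)*cos(beta)) + tan(phi)/tan(beta)
Cohesion contribution = 19.9 / (17.7*4.9*sin(34)*cos(34))
Cohesion contribution = 0.494935
Friction contribution = tan(23)/tan(34) = 0.62931
Fs = 0.494935 + 0.62931
Fs = 1.124


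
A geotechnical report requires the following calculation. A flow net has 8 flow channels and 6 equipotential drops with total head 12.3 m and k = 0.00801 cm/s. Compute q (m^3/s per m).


Result: 0.001314 m^3/s per m

Derivation:
Convert k to m/s for unit consistency with H:
k = 0.00801 cm/s = 0.00801 / 100 m/s = 8.01e-05 m/s
Using q = k * H * Nf / Nd
Nf / Nd = 8 / 6 = 1.3333
q = 8.01e-05 * 12.3 * 1.3333
q = 0.001314 m^3/s per m


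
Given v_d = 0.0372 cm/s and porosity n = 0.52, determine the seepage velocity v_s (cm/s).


Result: 0.07154 cm/s

Derivation:
Using v_s = v_d / n
v_s = 0.0372 / 0.52
v_s = 0.07154 cm/s


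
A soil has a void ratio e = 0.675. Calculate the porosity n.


Using the relation n = e / (1 + e)
n = 0.675 / (1 + 0.675)
n = 0.675 / 1.675
n = 0.403


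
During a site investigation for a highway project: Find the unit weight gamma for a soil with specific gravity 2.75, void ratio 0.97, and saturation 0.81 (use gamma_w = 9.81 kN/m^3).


Result: 17.607 kN/m^3

Derivation:
Using gamma = gamma_w * (Gs + S*e) / (1 + e)
Numerator: Gs + S*e = 2.75 + 0.81*0.97 = 3.5357
Denominator: 1 + e = 1 + 0.97 = 1.97
gamma = 9.81 * 3.5357 / 1.97
gamma = 17.607 kN/m^3


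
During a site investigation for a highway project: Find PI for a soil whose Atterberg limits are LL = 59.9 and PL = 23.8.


Using PI = LL - PL
PI = 59.9 - 23.8
PI = 36.1


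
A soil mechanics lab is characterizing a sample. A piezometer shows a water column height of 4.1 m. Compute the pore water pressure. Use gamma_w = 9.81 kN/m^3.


Using u = gamma_w * h_w
u = 9.81 * 4.1
u = 40.22 kPa


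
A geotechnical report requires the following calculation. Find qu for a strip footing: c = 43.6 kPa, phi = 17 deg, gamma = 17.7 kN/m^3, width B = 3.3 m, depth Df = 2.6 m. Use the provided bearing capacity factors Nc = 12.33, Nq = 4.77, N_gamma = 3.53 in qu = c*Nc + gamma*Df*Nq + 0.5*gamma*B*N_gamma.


Compute qu = c*Nc + gamma*Df*Nq + 0.5*gamma*B*N_gamma
Term 1: 43.6 * 12.33 = 537.588
Term 2: 17.7 * 2.6 * 4.77 = 219.5154
Term 3: 0.5 * 17.7 * 3.3 * 3.53 = 103.09365
qu = 537.588 + 219.5154 + 103.09365
qu = 860.2 kPa


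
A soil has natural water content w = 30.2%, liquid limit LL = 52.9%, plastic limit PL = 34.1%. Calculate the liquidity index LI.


First compute the plasticity index:
PI = LL - PL = 52.9 - 34.1 = 18.8
Then compute the liquidity index:
LI = (w - PL) / PI
LI = (30.2 - 34.1) / 18.8
LI = -0.207


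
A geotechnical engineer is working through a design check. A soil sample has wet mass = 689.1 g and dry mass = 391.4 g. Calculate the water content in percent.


Using w = (m_wet - m_dry) / m_dry * 100
m_wet - m_dry = 689.1 - 391.4 = 297.7 g
w = 297.7 / 391.4 * 100
w = 76.06 %


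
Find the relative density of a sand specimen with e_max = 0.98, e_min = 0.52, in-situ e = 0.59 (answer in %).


Using Dr = (e_max - e) / (e_max - e_min) * 100
e_max - e = 0.98 - 0.59 = 0.39
e_max - e_min = 0.98 - 0.52 = 0.46
Dr = 0.39 / 0.46 * 100
Dr = 84.78 %


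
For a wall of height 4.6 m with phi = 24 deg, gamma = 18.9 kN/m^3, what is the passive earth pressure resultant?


Compute passive earth pressure coefficient:
Kp = tan^2(45 + phi/2) = tan^2(57.0) = 2.371184
Compute passive force:
Pp = 0.5 * Kp * gamma * H^2
Pp = 0.5 * 2.371184 * 18.9 * 4.6^2
Pp = 474.15 kN/m


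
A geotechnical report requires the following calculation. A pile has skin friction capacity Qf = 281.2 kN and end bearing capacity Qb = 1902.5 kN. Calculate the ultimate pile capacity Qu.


Result: 2183.7 kN

Derivation:
Using Qu = Qf + Qb
Qu = 281.2 + 1902.5
Qu = 2183.7 kN


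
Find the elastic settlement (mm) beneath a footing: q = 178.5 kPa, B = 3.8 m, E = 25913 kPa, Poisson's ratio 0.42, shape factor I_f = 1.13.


Using Se = q * B * (1 - nu^2) * I_f / E
1 - nu^2 = 1 - 0.42^2 = 0.8236
Se = 178.5 * 3.8 * 0.8236 * 1.13 / 25913
Se = 0.024361 m
Convert to mm: Se = 0.024361 * 1000 = 24.361 mm


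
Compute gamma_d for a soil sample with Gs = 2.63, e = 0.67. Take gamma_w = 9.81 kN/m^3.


Using gamma_d = Gs * gamma_w / (1 + e)
gamma_d = 2.63 * 9.81 / (1 + 0.67)
gamma_d = 2.63 * 9.81 / 1.67
gamma_d = 15.449 kN/m^3


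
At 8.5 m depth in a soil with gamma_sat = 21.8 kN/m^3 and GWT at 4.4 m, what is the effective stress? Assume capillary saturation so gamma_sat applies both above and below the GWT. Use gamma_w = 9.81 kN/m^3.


Total stress = gamma_sat * depth
sigma = 21.8 * 8.5 = 185.3 kPa
Pore water pressure u = gamma_w * (depth - d_wt)
u = 9.81 * (8.5 - 4.4) = 40.221 kPa
Effective stress = sigma - u
sigma' = 185.3 - 40.221 = 145.08 kPa


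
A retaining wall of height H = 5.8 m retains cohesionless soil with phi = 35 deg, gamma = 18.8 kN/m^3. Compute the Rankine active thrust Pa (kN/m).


Compute active earth pressure coefficient:
Ka = tan^2(45 - phi/2) = tan^2(27.5) = 0.27099
Compute active force:
Pa = 0.5 * Ka * gamma * H^2
Pa = 0.5 * 0.27099 * 18.8 * 5.8^2
Pa = 85.69 kN/m


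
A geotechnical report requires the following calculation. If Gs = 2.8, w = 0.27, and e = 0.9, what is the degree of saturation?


Using S = Gs * w / e
S = 2.8 * 0.27 / 0.9
S = 0.84


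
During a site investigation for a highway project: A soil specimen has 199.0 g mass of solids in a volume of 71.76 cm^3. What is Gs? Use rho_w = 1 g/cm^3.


Using Gs = m_s / (V_s * rho_w)
Since rho_w = 1 g/cm^3:
Gs = 199.0 / 71.76
Gs = 2.773


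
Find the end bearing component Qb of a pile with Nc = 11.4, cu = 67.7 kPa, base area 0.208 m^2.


Using Qb = Nc * cu * Ab
Qb = 11.4 * 67.7 * 0.208
Qb = 160.53 kN


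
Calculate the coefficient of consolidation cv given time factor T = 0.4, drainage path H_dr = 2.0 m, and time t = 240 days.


Result: 0.00667 m^2/day

Derivation:
Using cv = T * H_dr^2 / t
H_dr^2 = 2.0^2 = 4.0
cv = 0.4 * 4.0 / 240
cv = 0.00667 m^2/day


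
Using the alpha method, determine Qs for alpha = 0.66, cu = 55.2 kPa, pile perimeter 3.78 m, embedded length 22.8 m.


Using Qs = alpha * cu * perimeter * L
Qs = 0.66 * 55.2 * 3.78 * 22.8
Qs = 3139.86 kN


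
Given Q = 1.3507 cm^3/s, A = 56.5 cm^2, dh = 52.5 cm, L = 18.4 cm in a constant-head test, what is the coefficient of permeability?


Compute hydraulic gradient:
i = dh / L = 52.5 / 18.4 = 2.85326
Then apply Darcy's law:
k = Q / (A * i)
k = 1.3507 / (56.5 * 2.85326)
k = 1.3507 / 161.209
k = 0.008379 cm/s


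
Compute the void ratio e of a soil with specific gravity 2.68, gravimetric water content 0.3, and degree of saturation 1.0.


Using the relation e = Gs * w / S
e = 2.68 * 0.3 / 1.0
e = 0.804


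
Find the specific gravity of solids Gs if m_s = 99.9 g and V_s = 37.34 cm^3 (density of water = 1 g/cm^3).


Result: 2.675

Derivation:
Using Gs = m_s / (V_s * rho_w)
Since rho_w = 1 g/cm^3:
Gs = 99.9 / 37.34
Gs = 2.675


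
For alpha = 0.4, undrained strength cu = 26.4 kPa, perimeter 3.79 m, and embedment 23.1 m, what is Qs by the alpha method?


Using Qs = alpha * cu * perimeter * L
Qs = 0.4 * 26.4 * 3.79 * 23.1
Qs = 924.52 kN


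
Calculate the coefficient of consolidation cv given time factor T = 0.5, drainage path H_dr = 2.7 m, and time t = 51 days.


Using cv = T * H_dr^2 / t
H_dr^2 = 2.7^2 = 7.29
cv = 0.5 * 7.29 / 51
cv = 0.07147 m^2/day


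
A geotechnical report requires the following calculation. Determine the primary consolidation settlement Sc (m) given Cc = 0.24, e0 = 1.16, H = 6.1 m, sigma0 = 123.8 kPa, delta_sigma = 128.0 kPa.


Result: 0.209 m

Derivation:
Using Sc = Cc * H / (1 + e0) * log10((sigma0 + delta_sigma) / sigma0)
Stress ratio = (123.8 + 128.0) / 123.8 = 2.03393
log10(2.03393) = 0.308335
Cc * H / (1 + e0) = 0.24 * 6.1 / (1 + 1.16) = 0.677778
Sc = 0.677778 * 0.308335
Sc = 0.209 m


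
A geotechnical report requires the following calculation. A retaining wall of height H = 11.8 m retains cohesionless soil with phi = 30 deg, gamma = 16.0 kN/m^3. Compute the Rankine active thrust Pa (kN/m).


Compute active earth pressure coefficient:
Ka = tan^2(45 - phi/2) = tan^2(30.0) = 0.333333
Compute active force:
Pa = 0.5 * Ka * gamma * H^2
Pa = 0.5 * 0.333333 * 16.0 * 11.8^2
Pa = 371.31 kN/m


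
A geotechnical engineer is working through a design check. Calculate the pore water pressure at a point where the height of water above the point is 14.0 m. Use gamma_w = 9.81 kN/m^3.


Using u = gamma_w * h_w
u = 9.81 * 14.0
u = 137.34 kPa


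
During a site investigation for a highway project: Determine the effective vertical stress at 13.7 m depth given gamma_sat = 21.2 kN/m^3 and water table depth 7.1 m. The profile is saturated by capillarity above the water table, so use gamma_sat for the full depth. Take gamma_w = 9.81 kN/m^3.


Total stress = gamma_sat * depth
sigma = 21.2 * 13.7 = 290.44 kPa
Pore water pressure u = gamma_w * (depth - d_wt)
u = 9.81 * (13.7 - 7.1) = 64.746 kPa
Effective stress = sigma - u
sigma' = 290.44 - 64.746 = 225.69 kPa


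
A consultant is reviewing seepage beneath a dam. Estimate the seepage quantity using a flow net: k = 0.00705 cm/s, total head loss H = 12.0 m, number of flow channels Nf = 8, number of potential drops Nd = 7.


Result: 0.0009669 m^3/s per m

Derivation:
Convert k to m/s for unit consistency with H:
k = 0.00705 cm/s = 0.00705 / 100 m/s = 7.05e-05 m/s
Using q = k * H * Nf / Nd
Nf / Nd = 8 / 7 = 1.1429
q = 7.05e-05 * 12.0 * 1.1429
q = 0.0009669 m^3/s per m


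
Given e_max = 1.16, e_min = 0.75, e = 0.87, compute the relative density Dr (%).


Using Dr = (e_max - e) / (e_max - e_min) * 100
e_max - e = 1.16 - 0.87 = 0.29
e_max - e_min = 1.16 - 0.75 = 0.41
Dr = 0.29 / 0.41 * 100
Dr = 70.73 %


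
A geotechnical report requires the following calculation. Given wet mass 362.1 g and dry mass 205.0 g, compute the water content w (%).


Using w = (m_wet - m_dry) / m_dry * 100
m_wet - m_dry = 362.1 - 205.0 = 157.1 g
w = 157.1 / 205.0 * 100
w = 76.63 %


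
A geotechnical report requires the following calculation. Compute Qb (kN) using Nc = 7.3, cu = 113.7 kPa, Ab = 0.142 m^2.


Using Qb = Nc * cu * Ab
Qb = 7.3 * 113.7 * 0.142
Qb = 117.86 kN


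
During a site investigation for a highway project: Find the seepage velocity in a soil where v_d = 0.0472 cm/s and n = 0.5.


Result: 0.0944 cm/s

Derivation:
Using v_s = v_d / n
v_s = 0.0472 / 0.5
v_s = 0.0944 cm/s


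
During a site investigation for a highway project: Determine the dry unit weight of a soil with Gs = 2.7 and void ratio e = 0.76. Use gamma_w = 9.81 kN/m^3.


Using gamma_d = Gs * gamma_w / (1 + e)
gamma_d = 2.7 * 9.81 / (1 + 0.76)
gamma_d = 2.7 * 9.81 / 1.76
gamma_d = 15.049 kN/m^3


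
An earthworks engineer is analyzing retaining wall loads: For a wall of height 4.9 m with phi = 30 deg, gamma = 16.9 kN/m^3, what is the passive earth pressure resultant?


Compute passive earth pressure coefficient:
Kp = tan^2(45 + phi/2) = tan^2(60.0) = 3
Compute passive force:
Pp = 0.5 * Kp * gamma * H^2
Pp = 0.5 * 3 * 16.9 * 4.9^2
Pp = 608.65 kN/m


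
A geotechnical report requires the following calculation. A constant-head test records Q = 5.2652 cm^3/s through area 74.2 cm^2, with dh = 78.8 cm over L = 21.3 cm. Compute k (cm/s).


Result: 0.019181 cm/s

Derivation:
Compute hydraulic gradient:
i = dh / L = 78.8 / 21.3 = 3.69953
Then apply Darcy's law:
k = Q / (A * i)
k = 5.2652 / (74.2 * 3.69953)
k = 5.2652 / 274.505
k = 0.019181 cm/s


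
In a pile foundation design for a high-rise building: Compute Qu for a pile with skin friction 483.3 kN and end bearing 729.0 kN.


Result: 1212.3 kN

Derivation:
Using Qu = Qf + Qb
Qu = 483.3 + 729.0
Qu = 1212.3 kN


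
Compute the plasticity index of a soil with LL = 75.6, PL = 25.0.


Using PI = LL - PL
PI = 75.6 - 25.0
PI = 50.6


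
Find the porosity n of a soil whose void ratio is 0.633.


Using the relation n = e / (1 + e)
n = 0.633 / (1 + 0.633)
n = 0.633 / 1.633
n = 0.3876


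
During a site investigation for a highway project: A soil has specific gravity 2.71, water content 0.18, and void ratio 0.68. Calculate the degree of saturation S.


Result: 0.7174

Derivation:
Using S = Gs * w / e
S = 2.71 * 0.18 / 0.68
S = 0.7174


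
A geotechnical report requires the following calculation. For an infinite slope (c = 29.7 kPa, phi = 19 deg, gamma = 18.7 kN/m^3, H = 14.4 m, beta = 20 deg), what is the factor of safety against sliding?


Result: 1.289

Derivation:
Using Fs = c / (gamma*H*sin(beta)*cos(beta)) + tan(phi)/tan(beta)
Cohesion contribution = 29.7 / (18.7*14.4*sin(20)*cos(20))
Cohesion contribution = 0.343174
Friction contribution = tan(19)/tan(20) = 0.946032
Fs = 0.343174 + 0.946032
Fs = 1.289


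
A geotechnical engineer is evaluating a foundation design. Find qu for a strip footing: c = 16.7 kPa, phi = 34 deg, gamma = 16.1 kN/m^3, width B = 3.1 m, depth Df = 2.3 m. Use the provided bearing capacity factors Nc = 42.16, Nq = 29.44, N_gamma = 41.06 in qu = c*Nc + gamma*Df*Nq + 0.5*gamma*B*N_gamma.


Compute qu = c*Nc + gamma*Df*Nq + 0.5*gamma*B*N_gamma
Term 1: 16.7 * 42.16 = 704.072
Term 2: 16.1 * 2.3 * 29.44 = 1090.1632
Term 3: 0.5 * 16.1 * 3.1 * 41.06 = 1024.6523
qu = 704.072 + 1090.1632 + 1024.6523
qu = 2818.89 kPa


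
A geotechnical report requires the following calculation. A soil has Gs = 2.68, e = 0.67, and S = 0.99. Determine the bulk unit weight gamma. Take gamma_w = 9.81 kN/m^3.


Using gamma = gamma_w * (Gs + S*e) / (1 + e)
Numerator: Gs + S*e = 2.68 + 0.99*0.67 = 3.3433
Denominator: 1 + e = 1 + 0.67 = 1.67
gamma = 9.81 * 3.3433 / 1.67
gamma = 19.639 kN/m^3


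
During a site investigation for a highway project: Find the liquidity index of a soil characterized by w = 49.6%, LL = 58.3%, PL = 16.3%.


Result: 0.793

Derivation:
First compute the plasticity index:
PI = LL - PL = 58.3 - 16.3 = 42.0
Then compute the liquidity index:
LI = (w - PL) / PI
LI = (49.6 - 16.3) / 42.0
LI = 0.793


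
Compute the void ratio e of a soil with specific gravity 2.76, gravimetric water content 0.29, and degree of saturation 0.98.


Using the relation e = Gs * w / S
e = 2.76 * 0.29 / 0.98
e = 0.8167


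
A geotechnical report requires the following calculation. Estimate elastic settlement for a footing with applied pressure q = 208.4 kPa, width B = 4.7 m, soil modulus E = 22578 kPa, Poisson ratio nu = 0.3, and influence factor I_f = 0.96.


Using Se = q * B * (1 - nu^2) * I_f / E
1 - nu^2 = 1 - 0.3^2 = 0.91
Se = 208.4 * 4.7 * 0.91 * 0.96 / 22578
Se = 0.037899 m
Convert to mm: Se = 0.037899 * 1000 = 37.899 mm


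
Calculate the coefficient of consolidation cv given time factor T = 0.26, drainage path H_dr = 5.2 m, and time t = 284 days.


Using cv = T * H_dr^2 / t
H_dr^2 = 5.2^2 = 27.04
cv = 0.26 * 27.04 / 284
cv = 0.02475 m^2/day


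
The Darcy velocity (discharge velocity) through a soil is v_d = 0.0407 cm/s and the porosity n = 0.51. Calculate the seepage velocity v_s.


Using v_s = v_d / n
v_s = 0.0407 / 0.51
v_s = 0.0798 cm/s


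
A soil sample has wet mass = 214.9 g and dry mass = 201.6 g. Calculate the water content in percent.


Using w = (m_wet - m_dry) / m_dry * 100
m_wet - m_dry = 214.9 - 201.6 = 13.3 g
w = 13.3 / 201.6 * 100
w = 6.6 %


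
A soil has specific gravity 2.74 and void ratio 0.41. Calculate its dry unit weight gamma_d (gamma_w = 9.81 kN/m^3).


Using gamma_d = Gs * gamma_w / (1 + e)
gamma_d = 2.74 * 9.81 / (1 + 0.41)
gamma_d = 2.74 * 9.81 / 1.41
gamma_d = 19.063 kN/m^3


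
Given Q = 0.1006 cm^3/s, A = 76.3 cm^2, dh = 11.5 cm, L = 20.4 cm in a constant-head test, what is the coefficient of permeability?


Result: 0.002339 cm/s

Derivation:
Compute hydraulic gradient:
i = dh / L = 11.5 / 20.4 = 0.563725
Then apply Darcy's law:
k = Q / (A * i)
k = 0.1006 / (76.3 * 0.563725)
k = 0.1006 / 43.0123
k = 0.002339 cm/s


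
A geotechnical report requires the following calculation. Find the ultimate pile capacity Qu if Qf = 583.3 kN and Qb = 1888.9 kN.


Using Qu = Qf + Qb
Qu = 583.3 + 1888.9
Qu = 2472.2 kN


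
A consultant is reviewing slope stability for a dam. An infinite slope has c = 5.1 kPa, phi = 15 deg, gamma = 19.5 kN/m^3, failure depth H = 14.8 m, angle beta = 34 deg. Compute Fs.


Using Fs = c / (gamma*H*sin(beta)*cos(beta)) + tan(phi)/tan(beta)
Cohesion contribution = 5.1 / (19.5*14.8*sin(34)*cos(34))
Cohesion contribution = 0.0381187
Friction contribution = tan(15)/tan(34) = 0.397251
Fs = 0.0381187 + 0.397251
Fs = 0.435


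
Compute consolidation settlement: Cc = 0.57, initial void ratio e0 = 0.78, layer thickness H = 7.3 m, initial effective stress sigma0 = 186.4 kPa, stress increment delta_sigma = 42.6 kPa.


Using Sc = Cc * H / (1 + e0) * log10((sigma0 + delta_sigma) / sigma0)
Stress ratio = (186.4 + 42.6) / 186.4 = 1.22854
log10(1.22854) = 0.0893896
Cc * H / (1 + e0) = 0.57 * 7.3 / (1 + 0.78) = 2.33764
Sc = 2.33764 * 0.0893896
Sc = 0.209 m


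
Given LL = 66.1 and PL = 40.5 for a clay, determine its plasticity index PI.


Using PI = LL - PL
PI = 66.1 - 40.5
PI = 25.6


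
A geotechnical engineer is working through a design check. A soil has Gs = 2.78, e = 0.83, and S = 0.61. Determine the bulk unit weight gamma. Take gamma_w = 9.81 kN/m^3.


Using gamma = gamma_w * (Gs + S*e) / (1 + e)
Numerator: Gs + S*e = 2.78 + 0.61*0.83 = 3.2863
Denominator: 1 + e = 1 + 0.83 = 1.83
gamma = 9.81 * 3.2863 / 1.83
gamma = 17.617 kN/m^3


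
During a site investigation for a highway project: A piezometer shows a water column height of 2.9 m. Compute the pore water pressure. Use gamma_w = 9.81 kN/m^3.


Using u = gamma_w * h_w
u = 9.81 * 2.9
u = 28.45 kPa


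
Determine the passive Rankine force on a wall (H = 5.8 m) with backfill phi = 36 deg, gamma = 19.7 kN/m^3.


Result: 1276.32 kN/m

Derivation:
Compute passive earth pressure coefficient:
Kp = tan^2(45 + phi/2) = tan^2(63.0) = 3.85184
Compute passive force:
Pp = 0.5 * Kp * gamma * H^2
Pp = 0.5 * 3.85184 * 19.7 * 5.8^2
Pp = 1276.32 kN/m


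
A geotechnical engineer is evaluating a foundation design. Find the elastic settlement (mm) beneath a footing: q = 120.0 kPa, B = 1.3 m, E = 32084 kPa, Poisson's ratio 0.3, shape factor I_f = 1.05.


Result: 4.646 mm

Derivation:
Using Se = q * B * (1 - nu^2) * I_f / E
1 - nu^2 = 1 - 0.3^2 = 0.91
Se = 120.0 * 1.3 * 0.91 * 1.05 / 32084
Se = 0.004646 m
Convert to mm: Se = 0.004646 * 1000 = 4.646 mm


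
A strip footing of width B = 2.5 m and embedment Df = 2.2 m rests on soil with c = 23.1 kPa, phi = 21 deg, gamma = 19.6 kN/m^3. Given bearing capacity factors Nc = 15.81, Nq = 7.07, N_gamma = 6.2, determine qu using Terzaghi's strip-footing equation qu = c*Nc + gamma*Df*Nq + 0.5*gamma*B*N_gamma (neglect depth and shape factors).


Compute qu = c*Nc + gamma*Df*Nq + 0.5*gamma*B*N_gamma
Term 1: 23.1 * 15.81 = 365.211
Term 2: 19.6 * 2.2 * 7.07 = 304.8584
Term 3: 0.5 * 19.6 * 2.5 * 6.2 = 151.9
qu = 365.211 + 304.8584 + 151.9
qu = 821.97 kPa


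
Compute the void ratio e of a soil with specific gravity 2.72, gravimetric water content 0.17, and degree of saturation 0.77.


Using the relation e = Gs * w / S
e = 2.72 * 0.17 / 0.77
e = 0.6005


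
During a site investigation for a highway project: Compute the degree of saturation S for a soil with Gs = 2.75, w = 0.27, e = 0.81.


Using S = Gs * w / e
S = 2.75 * 0.27 / 0.81
S = 0.9167


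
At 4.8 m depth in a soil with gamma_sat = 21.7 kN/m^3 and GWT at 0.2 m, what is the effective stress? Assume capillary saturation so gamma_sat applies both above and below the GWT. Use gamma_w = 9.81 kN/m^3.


Total stress = gamma_sat * depth
sigma = 21.7 * 4.8 = 104.16 kPa
Pore water pressure u = gamma_w * (depth - d_wt)
u = 9.81 * (4.8 - 0.2) = 45.126 kPa
Effective stress = sigma - u
sigma' = 104.16 - 45.126 = 59.03 kPa


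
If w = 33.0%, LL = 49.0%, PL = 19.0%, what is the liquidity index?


First compute the plasticity index:
PI = LL - PL = 49.0 - 19.0 = 30.0
Then compute the liquidity index:
LI = (w - PL) / PI
LI = (33.0 - 19.0) / 30.0
LI = 0.467


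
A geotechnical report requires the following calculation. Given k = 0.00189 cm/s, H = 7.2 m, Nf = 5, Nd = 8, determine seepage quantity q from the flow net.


Convert k to m/s for unit consistency with H:
k = 0.00189 cm/s = 0.00189 / 100 m/s = 1.89e-05 m/s
Using q = k * H * Nf / Nd
Nf / Nd = 5 / 8 = 0.625
q = 1.89e-05 * 7.2 * 0.625
q = 8.505e-05 m^3/s per m


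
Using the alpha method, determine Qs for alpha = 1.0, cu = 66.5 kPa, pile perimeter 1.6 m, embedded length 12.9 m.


Using Qs = alpha * cu * perimeter * L
Qs = 1.0 * 66.5 * 1.6 * 12.9
Qs = 1372.56 kN


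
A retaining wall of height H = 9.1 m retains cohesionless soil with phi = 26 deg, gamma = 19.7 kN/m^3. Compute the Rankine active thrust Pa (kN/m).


Compute active earth pressure coefficient:
Ka = tan^2(45 - phi/2) = tan^2(32.0) = 0.390462
Compute active force:
Pa = 0.5 * Ka * gamma * H^2
Pa = 0.5 * 0.390462 * 19.7 * 9.1^2
Pa = 318.49 kN/m


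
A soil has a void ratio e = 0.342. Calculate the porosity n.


Using the relation n = e / (1 + e)
n = 0.342 / (1 + 0.342)
n = 0.342 / 1.342
n = 0.2548


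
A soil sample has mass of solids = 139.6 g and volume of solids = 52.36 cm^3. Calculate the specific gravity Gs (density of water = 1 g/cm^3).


Result: 2.666

Derivation:
Using Gs = m_s / (V_s * rho_w)
Since rho_w = 1 g/cm^3:
Gs = 139.6 / 52.36
Gs = 2.666


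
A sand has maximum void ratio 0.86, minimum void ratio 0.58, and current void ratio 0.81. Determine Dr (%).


Using Dr = (e_max - e) / (e_max - e_min) * 100
e_max - e = 0.86 - 0.81 = 0.05
e_max - e_min = 0.86 - 0.58 = 0.28
Dr = 0.05 / 0.28 * 100
Dr = 17.86 %


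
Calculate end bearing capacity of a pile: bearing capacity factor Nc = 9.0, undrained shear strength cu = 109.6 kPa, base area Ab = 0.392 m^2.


Using Qb = Nc * cu * Ab
Qb = 9.0 * 109.6 * 0.392
Qb = 386.67 kN


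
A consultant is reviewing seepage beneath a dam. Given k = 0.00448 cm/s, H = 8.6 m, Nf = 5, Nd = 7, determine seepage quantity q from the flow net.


Convert k to m/s for unit consistency with H:
k = 0.00448 cm/s = 0.00448 / 100 m/s = 4.48e-05 m/s
Using q = k * H * Nf / Nd
Nf / Nd = 5 / 7 = 0.7143
q = 4.48e-05 * 8.6 * 0.7143
q = 0.0002752 m^3/s per m


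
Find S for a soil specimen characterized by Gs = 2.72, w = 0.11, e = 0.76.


Result: 0.3937

Derivation:
Using S = Gs * w / e
S = 2.72 * 0.11 / 0.76
S = 0.3937


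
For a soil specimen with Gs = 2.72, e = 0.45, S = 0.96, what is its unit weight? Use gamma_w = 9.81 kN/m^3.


Using gamma = gamma_w * (Gs + S*e) / (1 + e)
Numerator: Gs + S*e = 2.72 + 0.96*0.45 = 3.152
Denominator: 1 + e = 1 + 0.45 = 1.45
gamma = 9.81 * 3.152 / 1.45
gamma = 21.325 kN/m^3


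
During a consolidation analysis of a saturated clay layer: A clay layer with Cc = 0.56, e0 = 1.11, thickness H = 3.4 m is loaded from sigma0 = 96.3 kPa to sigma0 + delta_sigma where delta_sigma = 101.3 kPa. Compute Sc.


Using Sc = Cc * H / (1 + e0) * log10((sigma0 + delta_sigma) / sigma0)
Stress ratio = (96.3 + 101.3) / 96.3 = 2.05192
log10(2.05192) = 0.312161
Cc * H / (1 + e0) = 0.56 * 3.4 / (1 + 1.11) = 0.90237
Sc = 0.90237 * 0.312161
Sc = 0.2817 m


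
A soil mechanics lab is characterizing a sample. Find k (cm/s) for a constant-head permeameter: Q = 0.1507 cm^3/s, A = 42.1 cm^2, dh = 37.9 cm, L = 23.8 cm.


Compute hydraulic gradient:
i = dh / L = 37.9 / 23.8 = 1.59244
Then apply Darcy's law:
k = Q / (A * i)
k = 0.1507 / (42.1 * 1.59244)
k = 0.1507 / 67.0416
k = 0.002248 cm/s


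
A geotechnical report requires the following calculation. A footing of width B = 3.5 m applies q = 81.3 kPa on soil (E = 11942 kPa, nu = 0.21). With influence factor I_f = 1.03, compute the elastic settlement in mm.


Using Se = q * B * (1 - nu^2) * I_f / E
1 - nu^2 = 1 - 0.21^2 = 0.9559
Se = 81.3 * 3.5 * 0.9559 * 1.03 / 11942
Se = 0.023460 m
Convert to mm: Se = 0.023460 * 1000 = 23.46 mm


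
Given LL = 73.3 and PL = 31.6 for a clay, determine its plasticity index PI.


Result: 41.7

Derivation:
Using PI = LL - PL
PI = 73.3 - 31.6
PI = 41.7


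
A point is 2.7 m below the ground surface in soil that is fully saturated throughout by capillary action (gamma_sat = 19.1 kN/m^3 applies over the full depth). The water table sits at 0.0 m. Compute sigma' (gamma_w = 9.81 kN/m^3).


Total stress = gamma_sat * depth
sigma = 19.1 * 2.7 = 51.57 kPa
Pore water pressure u = gamma_w * (depth - d_wt)
u = 9.81 * (2.7 - 0.0) = 26.487 kPa
Effective stress = sigma - u
sigma' = 51.57 - 26.487 = 25.08 kPa


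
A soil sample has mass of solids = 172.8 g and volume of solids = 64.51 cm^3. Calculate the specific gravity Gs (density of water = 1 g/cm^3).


Result: 2.679

Derivation:
Using Gs = m_s / (V_s * rho_w)
Since rho_w = 1 g/cm^3:
Gs = 172.8 / 64.51
Gs = 2.679


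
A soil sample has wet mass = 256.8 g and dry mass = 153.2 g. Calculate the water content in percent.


Using w = (m_wet - m_dry) / m_dry * 100
m_wet - m_dry = 256.8 - 153.2 = 103.6 g
w = 103.6 / 153.2 * 100
w = 67.62 %


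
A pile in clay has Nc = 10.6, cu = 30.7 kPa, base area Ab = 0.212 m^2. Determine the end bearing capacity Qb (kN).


Using Qb = Nc * cu * Ab
Qb = 10.6 * 30.7 * 0.212
Qb = 68.99 kN


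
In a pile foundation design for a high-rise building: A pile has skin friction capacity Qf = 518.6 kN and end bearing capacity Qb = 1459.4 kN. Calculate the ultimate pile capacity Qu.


Using Qu = Qf + Qb
Qu = 518.6 + 1459.4
Qu = 1978.0 kN


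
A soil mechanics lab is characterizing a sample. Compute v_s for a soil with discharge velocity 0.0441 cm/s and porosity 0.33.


Using v_s = v_d / n
v_s = 0.0441 / 0.33
v_s = 0.13364 cm/s


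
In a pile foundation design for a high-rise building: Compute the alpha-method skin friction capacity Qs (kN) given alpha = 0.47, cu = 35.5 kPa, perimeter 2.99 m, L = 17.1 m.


Result: 853.09 kN

Derivation:
Using Qs = alpha * cu * perimeter * L
Qs = 0.47 * 35.5 * 2.99 * 17.1
Qs = 853.09 kN


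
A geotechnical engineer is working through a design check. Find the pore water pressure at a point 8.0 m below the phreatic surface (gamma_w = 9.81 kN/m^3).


Result: 78.48 kPa

Derivation:
Using u = gamma_w * h_w
u = 9.81 * 8.0
u = 78.48 kPa


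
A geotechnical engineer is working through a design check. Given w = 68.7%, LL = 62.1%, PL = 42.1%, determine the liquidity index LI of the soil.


Result: 1.33

Derivation:
First compute the plasticity index:
PI = LL - PL = 62.1 - 42.1 = 20.0
Then compute the liquidity index:
LI = (w - PL) / PI
LI = (68.7 - 42.1) / 20.0
LI = 1.33


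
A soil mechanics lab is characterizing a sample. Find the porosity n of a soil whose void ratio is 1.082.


Result: 0.5197

Derivation:
Using the relation n = e / (1 + e)
n = 1.082 / (1 + 1.082)
n = 1.082 / 2.082
n = 0.5197


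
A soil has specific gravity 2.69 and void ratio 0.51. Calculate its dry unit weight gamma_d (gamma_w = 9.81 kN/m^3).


Using gamma_d = Gs * gamma_w / (1 + e)
gamma_d = 2.69 * 9.81 / (1 + 0.51)
gamma_d = 2.69 * 9.81 / 1.51
gamma_d = 17.476 kN/m^3


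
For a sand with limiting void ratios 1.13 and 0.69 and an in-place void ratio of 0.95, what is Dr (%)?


Using Dr = (e_max - e) / (e_max - e_min) * 100
e_max - e = 1.13 - 0.95 = 0.18
e_max - e_min = 1.13 - 0.69 = 0.44
Dr = 0.18 / 0.44 * 100
Dr = 40.91 %


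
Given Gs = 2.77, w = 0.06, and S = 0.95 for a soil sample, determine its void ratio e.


Result: 0.1749

Derivation:
Using the relation e = Gs * w / S
e = 2.77 * 0.06 / 0.95
e = 0.1749


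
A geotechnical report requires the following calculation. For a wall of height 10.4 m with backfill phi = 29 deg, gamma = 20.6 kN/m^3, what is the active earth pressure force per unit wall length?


Result: 386.55 kN/m

Derivation:
Compute active earth pressure coefficient:
Ka = tan^2(45 - phi/2) = tan^2(30.5) = 0.346974
Compute active force:
Pa = 0.5 * Ka * gamma * H^2
Pa = 0.5 * 0.346974 * 20.6 * 10.4^2
Pa = 386.55 kN/m


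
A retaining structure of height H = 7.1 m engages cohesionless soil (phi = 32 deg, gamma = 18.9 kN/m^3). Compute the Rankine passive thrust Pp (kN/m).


Result: 1550.4 kN/m

Derivation:
Compute passive earth pressure coefficient:
Kp = tan^2(45 + phi/2) = tan^2(61.0) = 3.254588
Compute passive force:
Pp = 0.5 * Kp * gamma * H^2
Pp = 0.5 * 3.254588 * 18.9 * 7.1^2
Pp = 1550.4 kN/m


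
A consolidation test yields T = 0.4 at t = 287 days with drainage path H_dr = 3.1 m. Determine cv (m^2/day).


Result: 0.01339 m^2/day

Derivation:
Using cv = T * H_dr^2 / t
H_dr^2 = 3.1^2 = 9.61
cv = 0.4 * 9.61 / 287
cv = 0.01339 m^2/day


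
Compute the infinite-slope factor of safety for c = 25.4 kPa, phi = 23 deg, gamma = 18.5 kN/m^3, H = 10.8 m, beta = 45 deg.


Using Fs = c / (gamma*H*sin(beta)*cos(beta)) + tan(phi)/tan(beta)
Cohesion contribution = 25.4 / (18.5*10.8*sin(45)*cos(45))
Cohesion contribution = 0.254254
Friction contribution = tan(23)/tan(45) = 0.424475
Fs = 0.254254 + 0.424475
Fs = 0.679


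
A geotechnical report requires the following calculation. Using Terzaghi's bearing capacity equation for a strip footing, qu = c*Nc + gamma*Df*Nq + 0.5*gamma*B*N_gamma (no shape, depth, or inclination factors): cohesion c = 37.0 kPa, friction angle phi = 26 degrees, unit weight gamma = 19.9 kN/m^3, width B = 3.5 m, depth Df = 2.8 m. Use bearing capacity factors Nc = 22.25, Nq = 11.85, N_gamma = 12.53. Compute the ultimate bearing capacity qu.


Result: 1919.89 kPa

Derivation:
Compute qu = c*Nc + gamma*Df*Nq + 0.5*gamma*B*N_gamma
Term 1: 37.0 * 22.25 = 823.25
Term 2: 19.9 * 2.8 * 11.85 = 660.282
Term 3: 0.5 * 19.9 * 3.5 * 12.53 = 436.35725
qu = 823.25 + 660.282 + 436.35725
qu = 1919.89 kPa


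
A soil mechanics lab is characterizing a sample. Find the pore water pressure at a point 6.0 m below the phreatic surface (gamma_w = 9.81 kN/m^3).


Using u = gamma_w * h_w
u = 9.81 * 6.0
u = 58.86 kPa


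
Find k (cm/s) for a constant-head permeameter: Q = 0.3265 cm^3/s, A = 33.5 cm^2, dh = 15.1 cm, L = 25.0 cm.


Compute hydraulic gradient:
i = dh / L = 15.1 / 25.0 = 0.604
Then apply Darcy's law:
k = Q / (A * i)
k = 0.3265 / (33.5 * 0.604)
k = 0.3265 / 20.234
k = 0.016136 cm/s


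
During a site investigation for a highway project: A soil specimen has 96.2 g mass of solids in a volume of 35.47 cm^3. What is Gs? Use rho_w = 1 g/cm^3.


Using Gs = m_s / (V_s * rho_w)
Since rho_w = 1 g/cm^3:
Gs = 96.2 / 35.47
Gs = 2.712


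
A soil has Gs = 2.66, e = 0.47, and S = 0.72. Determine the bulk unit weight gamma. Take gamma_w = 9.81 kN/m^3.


Result: 20.01 kN/m^3

Derivation:
Using gamma = gamma_w * (Gs + S*e) / (1 + e)
Numerator: Gs + S*e = 2.66 + 0.72*0.47 = 2.9984
Denominator: 1 + e = 1 + 0.47 = 1.47
gamma = 9.81 * 2.9984 / 1.47
gamma = 20.01 kN/m^3


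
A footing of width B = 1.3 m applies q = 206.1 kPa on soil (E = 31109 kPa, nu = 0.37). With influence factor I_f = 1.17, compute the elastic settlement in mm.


Result: 8.697 mm

Derivation:
Using Se = q * B * (1 - nu^2) * I_f / E
1 - nu^2 = 1 - 0.37^2 = 0.8631
Se = 206.1 * 1.3 * 0.8631 * 1.17 / 31109
Se = 0.008697 m
Convert to mm: Se = 0.008697 * 1000 = 8.697 mm


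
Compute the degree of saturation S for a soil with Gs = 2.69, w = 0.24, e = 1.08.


Using S = Gs * w / e
S = 2.69 * 0.24 / 1.08
S = 0.5978


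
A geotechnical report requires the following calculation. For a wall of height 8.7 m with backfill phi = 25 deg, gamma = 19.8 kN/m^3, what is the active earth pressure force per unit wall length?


Compute active earth pressure coefficient:
Ka = tan^2(45 - phi/2) = tan^2(32.5) = 0.405859
Compute active force:
Pa = 0.5 * Ka * gamma * H^2
Pa = 0.5 * 0.405859 * 19.8 * 8.7^2
Pa = 304.12 kN/m


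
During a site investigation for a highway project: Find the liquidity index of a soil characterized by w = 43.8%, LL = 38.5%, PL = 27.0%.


First compute the plasticity index:
PI = LL - PL = 38.5 - 27.0 = 11.5
Then compute the liquidity index:
LI = (w - PL) / PI
LI = (43.8 - 27.0) / 11.5
LI = 1.461


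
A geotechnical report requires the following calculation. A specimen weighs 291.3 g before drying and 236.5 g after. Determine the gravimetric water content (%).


Result: 23.17 %

Derivation:
Using w = (m_wet - m_dry) / m_dry * 100
m_wet - m_dry = 291.3 - 236.5 = 54.8 g
w = 54.8 / 236.5 * 100
w = 23.17 %


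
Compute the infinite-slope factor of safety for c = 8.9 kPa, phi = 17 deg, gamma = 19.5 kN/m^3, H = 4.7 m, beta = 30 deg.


Using Fs = c / (gamma*H*sin(beta)*cos(beta)) + tan(phi)/tan(beta)
Cohesion contribution = 8.9 / (19.5*4.7*sin(30)*cos(30))
Cohesion contribution = 0.224263
Friction contribution = tan(17)/tan(30) = 0.529541
Fs = 0.224263 + 0.529541
Fs = 0.754


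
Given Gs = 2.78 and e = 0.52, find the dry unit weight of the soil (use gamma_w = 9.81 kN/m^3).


Using gamma_d = Gs * gamma_w / (1 + e)
gamma_d = 2.78 * 9.81 / (1 + 0.52)
gamma_d = 2.78 * 9.81 / 1.52
gamma_d = 17.942 kN/m^3


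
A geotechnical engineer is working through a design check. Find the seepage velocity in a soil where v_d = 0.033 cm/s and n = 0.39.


Result: 0.08462 cm/s

Derivation:
Using v_s = v_d / n
v_s = 0.033 / 0.39
v_s = 0.08462 cm/s


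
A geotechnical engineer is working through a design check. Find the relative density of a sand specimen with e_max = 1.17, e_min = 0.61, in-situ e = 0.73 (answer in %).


Using Dr = (e_max - e) / (e_max - e_min) * 100
e_max - e = 1.17 - 0.73 = 0.44
e_max - e_min = 1.17 - 0.61 = 0.56
Dr = 0.44 / 0.56 * 100
Dr = 78.57 %


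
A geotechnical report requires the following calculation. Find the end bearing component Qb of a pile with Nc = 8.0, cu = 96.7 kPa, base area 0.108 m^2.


Using Qb = Nc * cu * Ab
Qb = 8.0 * 96.7 * 0.108
Qb = 83.55 kN


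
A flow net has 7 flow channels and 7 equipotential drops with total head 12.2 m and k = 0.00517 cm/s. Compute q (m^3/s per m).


Result: 0.0006307 m^3/s per m

Derivation:
Convert k to m/s for unit consistency with H:
k = 0.00517 cm/s = 0.00517 / 100 m/s = 5.17e-05 m/s
Using q = k * H * Nf / Nd
Nf / Nd = 7 / 7 = 1.0
q = 5.17e-05 * 12.2 * 1.0
q = 0.0006307 m^3/s per m


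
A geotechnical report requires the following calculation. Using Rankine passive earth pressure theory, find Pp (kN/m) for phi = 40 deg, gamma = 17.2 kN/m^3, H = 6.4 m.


Result: 1619.99 kN/m

Derivation:
Compute passive earth pressure coefficient:
Kp = tan^2(45 + phi/2) = tan^2(65.0) = 4.59891
Compute passive force:
Pp = 0.5 * Kp * gamma * H^2
Pp = 0.5 * 4.59891 * 17.2 * 6.4^2
Pp = 1619.99 kN/m


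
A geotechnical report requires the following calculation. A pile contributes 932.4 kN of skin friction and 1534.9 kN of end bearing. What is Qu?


Using Qu = Qf + Qb
Qu = 932.4 + 1534.9
Qu = 2467.3 kN


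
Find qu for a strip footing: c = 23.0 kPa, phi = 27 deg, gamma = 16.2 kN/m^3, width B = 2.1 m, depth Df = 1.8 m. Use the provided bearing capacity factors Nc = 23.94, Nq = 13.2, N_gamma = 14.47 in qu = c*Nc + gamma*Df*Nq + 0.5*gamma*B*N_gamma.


Result: 1181.67 kPa

Derivation:
Compute qu = c*Nc + gamma*Df*Nq + 0.5*gamma*B*N_gamma
Term 1: 23.0 * 23.94 = 550.62
Term 2: 16.2 * 1.8 * 13.2 = 384.912
Term 3: 0.5 * 16.2 * 2.1 * 14.47 = 246.1347
qu = 550.62 + 384.912 + 246.1347
qu = 1181.67 kPa


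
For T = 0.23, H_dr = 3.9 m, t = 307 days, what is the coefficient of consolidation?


Using cv = T * H_dr^2 / t
H_dr^2 = 3.9^2 = 15.21
cv = 0.23 * 15.21 / 307
cv = 0.0114 m^2/day


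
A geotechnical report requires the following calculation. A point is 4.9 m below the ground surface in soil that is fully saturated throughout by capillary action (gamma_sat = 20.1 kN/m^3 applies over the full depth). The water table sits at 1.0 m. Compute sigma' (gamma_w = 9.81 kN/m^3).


Total stress = gamma_sat * depth
sigma = 20.1 * 4.9 = 98.49 kPa
Pore water pressure u = gamma_w * (depth - d_wt)
u = 9.81 * (4.9 - 1.0) = 38.259 kPa
Effective stress = sigma - u
sigma' = 98.49 - 38.259 = 60.23 kPa


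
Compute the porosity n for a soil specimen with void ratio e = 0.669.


Result: 0.4008

Derivation:
Using the relation n = e / (1 + e)
n = 0.669 / (1 + 0.669)
n = 0.669 / 1.669
n = 0.4008


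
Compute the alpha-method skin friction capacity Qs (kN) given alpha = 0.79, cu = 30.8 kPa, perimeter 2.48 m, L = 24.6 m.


Result: 1484.45 kN

Derivation:
Using Qs = alpha * cu * perimeter * L
Qs = 0.79 * 30.8 * 2.48 * 24.6
Qs = 1484.45 kN


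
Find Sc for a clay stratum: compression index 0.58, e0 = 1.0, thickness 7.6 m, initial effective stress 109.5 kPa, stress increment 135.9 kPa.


Result: 0.7724 m

Derivation:
Using Sc = Cc * H / (1 + e0) * log10((sigma0 + delta_sigma) / sigma0)
Stress ratio = (109.5 + 135.9) / 109.5 = 2.2411
log10(2.2411) = 0.35046
Cc * H / (1 + e0) = 0.58 * 7.6 / (1 + 1.0) = 2.204
Sc = 2.204 * 0.35046
Sc = 0.7724 m


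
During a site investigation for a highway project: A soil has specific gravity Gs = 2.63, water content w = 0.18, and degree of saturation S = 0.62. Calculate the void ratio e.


Using the relation e = Gs * w / S
e = 2.63 * 0.18 / 0.62
e = 0.7635


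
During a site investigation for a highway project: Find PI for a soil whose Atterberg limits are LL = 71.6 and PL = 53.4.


Using PI = LL - PL
PI = 71.6 - 53.4
PI = 18.2


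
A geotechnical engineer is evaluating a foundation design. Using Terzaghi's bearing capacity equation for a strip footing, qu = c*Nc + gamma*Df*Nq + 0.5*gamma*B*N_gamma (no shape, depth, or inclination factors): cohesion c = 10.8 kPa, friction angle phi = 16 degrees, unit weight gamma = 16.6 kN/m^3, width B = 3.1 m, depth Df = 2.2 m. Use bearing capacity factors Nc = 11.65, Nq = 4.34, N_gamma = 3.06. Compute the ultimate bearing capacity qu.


Compute qu = c*Nc + gamma*Df*Nq + 0.5*gamma*B*N_gamma
Term 1: 10.8 * 11.65 = 125.82
Term 2: 16.6 * 2.2 * 4.34 = 158.4968
Term 3: 0.5 * 16.6 * 3.1 * 3.06 = 78.7338
qu = 125.82 + 158.4968 + 78.7338
qu = 363.05 kPa


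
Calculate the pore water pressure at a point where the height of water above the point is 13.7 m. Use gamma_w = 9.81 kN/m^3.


Result: 134.4 kPa

Derivation:
Using u = gamma_w * h_w
u = 9.81 * 13.7
u = 134.4 kPa


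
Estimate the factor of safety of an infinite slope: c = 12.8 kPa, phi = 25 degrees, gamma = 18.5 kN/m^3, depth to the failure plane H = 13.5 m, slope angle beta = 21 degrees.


Result: 1.368

Derivation:
Using Fs = c / (gamma*H*sin(beta)*cos(beta)) + tan(phi)/tan(beta)
Cohesion contribution = 12.8 / (18.5*13.5*sin(21)*cos(21))
Cohesion contribution = 0.153188
Friction contribution = tan(25)/tan(21) = 1.21477
Fs = 0.153188 + 1.21477
Fs = 1.368
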